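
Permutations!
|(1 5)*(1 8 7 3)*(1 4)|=6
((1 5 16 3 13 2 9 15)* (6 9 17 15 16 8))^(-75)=(1 8 9 3 2 15 5 6 16 13 17)=[0, 8, 15, 2, 4, 6, 16, 7, 9, 3, 10, 11, 12, 17, 14, 5, 13, 1]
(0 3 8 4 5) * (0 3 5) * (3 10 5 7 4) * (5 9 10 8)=(0 7 4)(3 5 8)(9 10)=[7, 1, 2, 5, 0, 8, 6, 4, 3, 10, 9]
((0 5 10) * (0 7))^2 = (0 10)(5 7) = [10, 1, 2, 3, 4, 7, 6, 5, 8, 9, 0]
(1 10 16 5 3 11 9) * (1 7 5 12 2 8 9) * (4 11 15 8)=(1 10 16 12 2 4 11)(3 15 8 9 7 5)=[0, 10, 4, 15, 11, 3, 6, 5, 9, 7, 16, 1, 2, 13, 14, 8, 12]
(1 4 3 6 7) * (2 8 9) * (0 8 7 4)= (0 8 9 2 7 1)(3 6 4)= [8, 0, 7, 6, 3, 5, 4, 1, 9, 2]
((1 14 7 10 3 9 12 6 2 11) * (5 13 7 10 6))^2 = (1 10 9 5 7 2)(3 12 13 6 11 14) = [0, 10, 1, 12, 4, 7, 11, 2, 8, 5, 9, 14, 13, 6, 3]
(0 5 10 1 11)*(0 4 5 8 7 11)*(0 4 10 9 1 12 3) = (0 8 7 11 10 12 3)(1 4 5 9) = [8, 4, 2, 0, 5, 9, 6, 11, 7, 1, 12, 10, 3]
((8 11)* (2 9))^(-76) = (11) = [0, 1, 2, 3, 4, 5, 6, 7, 8, 9, 10, 11]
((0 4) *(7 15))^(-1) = (0 4)(7 15) = [4, 1, 2, 3, 0, 5, 6, 15, 8, 9, 10, 11, 12, 13, 14, 7]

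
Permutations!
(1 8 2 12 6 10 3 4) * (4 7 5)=(1 8 2 12 6 10 3 7 5 4)=[0, 8, 12, 7, 1, 4, 10, 5, 2, 9, 3, 11, 6]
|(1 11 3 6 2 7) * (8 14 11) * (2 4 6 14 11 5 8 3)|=|(1 3 14 5 8 11 2 7)(4 6)|=8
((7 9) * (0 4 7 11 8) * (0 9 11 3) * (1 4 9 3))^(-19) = [11, 3, 2, 7, 0, 5, 6, 9, 4, 8, 10, 1] = (0 11 1 3 7 9 8 4)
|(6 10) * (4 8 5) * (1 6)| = |(1 6 10)(4 8 5)| = 3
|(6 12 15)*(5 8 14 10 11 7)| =6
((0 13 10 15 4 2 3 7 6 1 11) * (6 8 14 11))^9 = (0 14 7 2 15 13 11 8 3 4 10)(1 6) = [14, 6, 15, 4, 10, 5, 1, 2, 3, 9, 0, 8, 12, 11, 7, 13]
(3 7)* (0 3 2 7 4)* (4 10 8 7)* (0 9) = [3, 1, 4, 10, 9, 5, 6, 2, 7, 0, 8] = (0 3 10 8 7 2 4 9)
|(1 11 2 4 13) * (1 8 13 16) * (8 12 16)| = 8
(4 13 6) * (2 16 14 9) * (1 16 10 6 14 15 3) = (1 16 15 3)(2 10 6 4 13 14 9) = [0, 16, 10, 1, 13, 5, 4, 7, 8, 2, 6, 11, 12, 14, 9, 3, 15]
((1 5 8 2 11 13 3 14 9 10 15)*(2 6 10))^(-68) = (1 10 8)(2 14 13)(3 11 9)(5 15 6) = [0, 10, 14, 11, 4, 15, 5, 7, 1, 3, 8, 9, 12, 2, 13, 6]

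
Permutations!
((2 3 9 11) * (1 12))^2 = [0, 1, 9, 11, 4, 5, 6, 7, 8, 2, 10, 3, 12] = (12)(2 9)(3 11)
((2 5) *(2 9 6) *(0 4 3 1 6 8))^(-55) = [8, 3, 6, 4, 0, 2, 1, 7, 9, 5] = (0 8 9 5 2 6 1 3 4)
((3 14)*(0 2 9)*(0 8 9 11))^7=(0 2 11)(3 14)(8 9)=[2, 1, 11, 14, 4, 5, 6, 7, 9, 8, 10, 0, 12, 13, 3]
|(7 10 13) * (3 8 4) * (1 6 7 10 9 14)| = 30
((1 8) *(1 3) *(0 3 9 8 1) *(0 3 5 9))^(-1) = (0 8 9 5) = [8, 1, 2, 3, 4, 0, 6, 7, 9, 5]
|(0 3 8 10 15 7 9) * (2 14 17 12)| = 28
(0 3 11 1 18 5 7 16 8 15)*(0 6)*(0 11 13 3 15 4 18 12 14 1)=(0 15 6 11)(1 12 14)(3 13)(4 18 5 7 16 8)=[15, 12, 2, 13, 18, 7, 11, 16, 4, 9, 10, 0, 14, 3, 1, 6, 8, 17, 5]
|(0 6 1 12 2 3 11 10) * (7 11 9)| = |(0 6 1 12 2 3 9 7 11 10)| = 10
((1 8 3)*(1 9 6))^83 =(1 9 8 6 3) =[0, 9, 2, 1, 4, 5, 3, 7, 6, 8]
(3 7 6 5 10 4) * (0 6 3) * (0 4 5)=[6, 1, 2, 7, 4, 10, 0, 3, 8, 9, 5]=(0 6)(3 7)(5 10)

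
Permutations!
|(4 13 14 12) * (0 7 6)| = 12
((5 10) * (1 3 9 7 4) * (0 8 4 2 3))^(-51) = (0 8 4 1)(2 3 9 7)(5 10) = [8, 0, 3, 9, 1, 10, 6, 2, 4, 7, 5]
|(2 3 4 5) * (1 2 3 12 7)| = |(1 2 12 7)(3 4 5)| = 12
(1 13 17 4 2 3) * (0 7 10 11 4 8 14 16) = (0 7 10 11 4 2 3 1 13 17 8 14 16) = [7, 13, 3, 1, 2, 5, 6, 10, 14, 9, 11, 4, 12, 17, 16, 15, 0, 8]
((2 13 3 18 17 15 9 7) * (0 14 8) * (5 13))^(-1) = (0 8 14)(2 7 9 15 17 18 3 13 5) = [8, 1, 7, 13, 4, 2, 6, 9, 14, 15, 10, 11, 12, 5, 0, 17, 16, 18, 3]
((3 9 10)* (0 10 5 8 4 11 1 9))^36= (11)= [0, 1, 2, 3, 4, 5, 6, 7, 8, 9, 10, 11]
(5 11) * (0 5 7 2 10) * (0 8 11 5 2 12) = (0 2 10 8 11 7 12) = [2, 1, 10, 3, 4, 5, 6, 12, 11, 9, 8, 7, 0]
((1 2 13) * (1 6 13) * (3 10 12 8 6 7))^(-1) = [0, 2, 1, 7, 4, 5, 8, 13, 12, 9, 3, 11, 10, 6] = (1 2)(3 7 13 6 8 12 10)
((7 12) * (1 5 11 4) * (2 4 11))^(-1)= (1 4 2 5)(7 12)= [0, 4, 5, 3, 2, 1, 6, 12, 8, 9, 10, 11, 7]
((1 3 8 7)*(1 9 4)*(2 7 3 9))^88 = (1 9 4) = [0, 9, 2, 3, 1, 5, 6, 7, 8, 4]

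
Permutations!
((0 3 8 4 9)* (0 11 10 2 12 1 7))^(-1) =(0 7 1 12 2 10 11 9 4 8 3) =[7, 12, 10, 0, 8, 5, 6, 1, 3, 4, 11, 9, 2]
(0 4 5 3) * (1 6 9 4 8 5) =(0 8 5 3)(1 6 9 4) =[8, 6, 2, 0, 1, 3, 9, 7, 5, 4]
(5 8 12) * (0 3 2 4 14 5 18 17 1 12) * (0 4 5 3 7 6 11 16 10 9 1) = (0 7 6 11 16 10 9 1 12 18 17)(2 5 8 4 14 3) = [7, 12, 5, 2, 14, 8, 11, 6, 4, 1, 9, 16, 18, 13, 3, 15, 10, 0, 17]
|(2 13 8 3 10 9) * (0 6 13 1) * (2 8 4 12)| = 28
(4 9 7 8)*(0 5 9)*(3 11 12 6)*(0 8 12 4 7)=(0 5 9)(3 11 4 8 7 12 6)=[5, 1, 2, 11, 8, 9, 3, 12, 7, 0, 10, 4, 6]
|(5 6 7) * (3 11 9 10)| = 12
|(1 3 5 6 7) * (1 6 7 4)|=6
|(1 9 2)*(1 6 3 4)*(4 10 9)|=|(1 4)(2 6 3 10 9)|=10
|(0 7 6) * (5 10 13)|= |(0 7 6)(5 10 13)|= 3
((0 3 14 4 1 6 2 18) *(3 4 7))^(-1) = [18, 4, 6, 7, 0, 5, 1, 14, 8, 9, 10, 11, 12, 13, 3, 15, 16, 17, 2] = (0 18 2 6 1 4)(3 7 14)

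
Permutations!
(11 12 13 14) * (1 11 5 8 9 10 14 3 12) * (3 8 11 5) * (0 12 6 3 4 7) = (0 12 13 8 9 10 14 4 7)(1 5 11)(3 6) = [12, 5, 2, 6, 7, 11, 3, 0, 9, 10, 14, 1, 13, 8, 4]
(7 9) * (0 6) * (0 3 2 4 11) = (0 6 3 2 4 11)(7 9) = [6, 1, 4, 2, 11, 5, 3, 9, 8, 7, 10, 0]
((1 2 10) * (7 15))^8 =(15)(1 10 2) =[0, 10, 1, 3, 4, 5, 6, 7, 8, 9, 2, 11, 12, 13, 14, 15]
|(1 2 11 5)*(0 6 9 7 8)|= |(0 6 9 7 8)(1 2 11 5)|= 20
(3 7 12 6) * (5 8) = (3 7 12 6)(5 8) = [0, 1, 2, 7, 4, 8, 3, 12, 5, 9, 10, 11, 6]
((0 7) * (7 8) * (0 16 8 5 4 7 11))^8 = (0 5 4 7 16 8 11) = [5, 1, 2, 3, 7, 4, 6, 16, 11, 9, 10, 0, 12, 13, 14, 15, 8]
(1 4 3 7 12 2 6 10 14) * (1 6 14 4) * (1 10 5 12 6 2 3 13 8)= (1 10 4 13 8)(2 14)(3 7 6 5 12)= [0, 10, 14, 7, 13, 12, 5, 6, 1, 9, 4, 11, 3, 8, 2]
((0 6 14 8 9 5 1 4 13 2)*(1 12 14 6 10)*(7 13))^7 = (5 14 9 12 8) = [0, 1, 2, 3, 4, 14, 6, 7, 5, 12, 10, 11, 8, 13, 9]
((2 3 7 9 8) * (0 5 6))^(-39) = (2 3 7 9 8) = [0, 1, 3, 7, 4, 5, 6, 9, 2, 8]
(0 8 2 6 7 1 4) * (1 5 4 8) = (0 1 8 2 6 7 5 4) = [1, 8, 6, 3, 0, 4, 7, 5, 2]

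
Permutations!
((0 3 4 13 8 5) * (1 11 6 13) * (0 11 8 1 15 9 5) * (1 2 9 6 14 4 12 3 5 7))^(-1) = (0 8 1 7 9 2 13 6 15 4 14 11 5)(3 12) = [8, 7, 13, 12, 14, 0, 15, 9, 1, 2, 10, 5, 3, 6, 11, 4]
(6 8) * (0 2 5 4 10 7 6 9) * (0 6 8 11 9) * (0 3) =(0 2 5 4 10 7 8 3)(6 11 9) =[2, 1, 5, 0, 10, 4, 11, 8, 3, 6, 7, 9]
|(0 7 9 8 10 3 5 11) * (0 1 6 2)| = |(0 7 9 8 10 3 5 11 1 6 2)| = 11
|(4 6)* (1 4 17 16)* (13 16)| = |(1 4 6 17 13 16)| = 6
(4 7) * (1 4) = [0, 4, 2, 3, 7, 5, 6, 1] = (1 4 7)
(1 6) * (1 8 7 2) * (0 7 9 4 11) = (0 7 2 1 6 8 9 4 11) = [7, 6, 1, 3, 11, 5, 8, 2, 9, 4, 10, 0]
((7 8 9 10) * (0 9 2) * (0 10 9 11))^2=(11)(2 7)(8 10)=[0, 1, 7, 3, 4, 5, 6, 2, 10, 9, 8, 11]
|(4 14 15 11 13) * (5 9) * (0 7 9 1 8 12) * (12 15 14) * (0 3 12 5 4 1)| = |(0 7 9 4 5)(1 8 15 11 13)(3 12)| = 10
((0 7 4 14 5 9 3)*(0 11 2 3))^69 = (0 14)(4 9)(5 7) = [14, 1, 2, 3, 9, 7, 6, 5, 8, 4, 10, 11, 12, 13, 0]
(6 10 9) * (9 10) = [0, 1, 2, 3, 4, 5, 9, 7, 8, 6, 10] = (10)(6 9)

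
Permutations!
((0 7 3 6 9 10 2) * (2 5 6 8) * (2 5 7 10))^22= (0 8 2 3 9 7 6 10 5)= [8, 1, 3, 9, 4, 0, 10, 6, 2, 7, 5]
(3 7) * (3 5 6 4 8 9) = (3 7 5 6 4 8 9) = [0, 1, 2, 7, 8, 6, 4, 5, 9, 3]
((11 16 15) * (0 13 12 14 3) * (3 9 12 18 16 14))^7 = (0 9 15 13 12 11 18 3 14 16) = [9, 1, 2, 14, 4, 5, 6, 7, 8, 15, 10, 18, 11, 12, 16, 13, 0, 17, 3]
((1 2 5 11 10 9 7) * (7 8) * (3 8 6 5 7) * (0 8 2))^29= (0 1 7 2 3 8)(5 6 9 10 11)= [1, 7, 3, 8, 4, 6, 9, 2, 0, 10, 11, 5]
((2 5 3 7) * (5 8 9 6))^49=[0, 1, 2, 3, 4, 5, 6, 7, 8, 9]=(9)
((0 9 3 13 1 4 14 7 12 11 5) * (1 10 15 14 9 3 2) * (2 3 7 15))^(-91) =[5, 1, 2, 3, 4, 11, 6, 0, 8, 9, 10, 12, 7, 13, 15, 14] =(0 5 11 12 7)(14 15)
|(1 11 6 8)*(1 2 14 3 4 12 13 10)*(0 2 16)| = 13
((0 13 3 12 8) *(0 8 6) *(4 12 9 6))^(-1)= (0 6 9 3 13)(4 12)= [6, 1, 2, 13, 12, 5, 9, 7, 8, 3, 10, 11, 4, 0]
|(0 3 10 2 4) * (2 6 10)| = |(0 3 2 4)(6 10)| = 4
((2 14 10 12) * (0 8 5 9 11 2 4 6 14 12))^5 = (0 2 10 11 14 9 6 5 4 8 12) = [2, 1, 10, 3, 8, 4, 5, 7, 12, 6, 11, 14, 0, 13, 9]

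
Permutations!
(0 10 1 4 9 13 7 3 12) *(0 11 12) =(0 10 1 4 9 13 7 3)(11 12) =[10, 4, 2, 0, 9, 5, 6, 3, 8, 13, 1, 12, 11, 7]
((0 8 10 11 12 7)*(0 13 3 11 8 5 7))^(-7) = (13)(8 10) = [0, 1, 2, 3, 4, 5, 6, 7, 10, 9, 8, 11, 12, 13]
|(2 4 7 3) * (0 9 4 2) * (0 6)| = 6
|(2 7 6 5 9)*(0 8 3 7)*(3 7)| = |(0 8 7 6 5 9 2)| = 7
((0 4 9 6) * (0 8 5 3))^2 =[9, 1, 2, 4, 6, 0, 5, 7, 3, 8] =(0 9 8 3 4 6 5)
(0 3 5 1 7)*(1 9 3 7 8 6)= [7, 8, 2, 5, 4, 9, 1, 0, 6, 3]= (0 7)(1 8 6)(3 5 9)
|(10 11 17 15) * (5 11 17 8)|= |(5 11 8)(10 17 15)|= 3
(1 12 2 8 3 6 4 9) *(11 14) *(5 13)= (1 12 2 8 3 6 4 9)(5 13)(11 14)= [0, 12, 8, 6, 9, 13, 4, 7, 3, 1, 10, 14, 2, 5, 11]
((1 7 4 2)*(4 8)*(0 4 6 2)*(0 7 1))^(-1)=(0 2 6 8 7 4)=[2, 1, 6, 3, 0, 5, 8, 4, 7]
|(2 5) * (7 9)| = |(2 5)(7 9)| = 2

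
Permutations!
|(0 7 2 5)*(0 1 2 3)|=3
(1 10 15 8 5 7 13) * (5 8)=(1 10 15 5 7 13)=[0, 10, 2, 3, 4, 7, 6, 13, 8, 9, 15, 11, 12, 1, 14, 5]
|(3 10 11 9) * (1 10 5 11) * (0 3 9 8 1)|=|(0 3 5 11 8 1 10)|=7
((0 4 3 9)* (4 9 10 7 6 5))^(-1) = (0 9)(3 4 5 6 7 10) = [9, 1, 2, 4, 5, 6, 7, 10, 8, 0, 3]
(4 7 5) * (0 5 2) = (0 5 4 7 2) = [5, 1, 0, 3, 7, 4, 6, 2]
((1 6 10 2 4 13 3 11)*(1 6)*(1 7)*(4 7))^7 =(1 2 6 3 4 7 10 11 13) =[0, 2, 6, 4, 7, 5, 3, 10, 8, 9, 11, 13, 12, 1]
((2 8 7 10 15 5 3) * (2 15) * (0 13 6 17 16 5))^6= (0 3 16 6)(2 7)(5 17 13 15)(8 10)= [3, 1, 7, 16, 4, 17, 0, 2, 10, 9, 8, 11, 12, 15, 14, 5, 6, 13]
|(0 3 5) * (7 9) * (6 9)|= 3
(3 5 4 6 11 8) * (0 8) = (0 8 3 5 4 6 11) = [8, 1, 2, 5, 6, 4, 11, 7, 3, 9, 10, 0]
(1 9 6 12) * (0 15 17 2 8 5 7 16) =(0 15 17 2 8 5 7 16)(1 9 6 12) =[15, 9, 8, 3, 4, 7, 12, 16, 5, 6, 10, 11, 1, 13, 14, 17, 0, 2]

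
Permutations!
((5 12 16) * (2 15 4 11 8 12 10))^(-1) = (2 10 5 16 12 8 11 4 15) = [0, 1, 10, 3, 15, 16, 6, 7, 11, 9, 5, 4, 8, 13, 14, 2, 12]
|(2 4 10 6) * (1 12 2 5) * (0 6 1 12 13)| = |(0 6 5 12 2 4 10 1 13)| = 9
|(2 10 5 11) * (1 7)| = 4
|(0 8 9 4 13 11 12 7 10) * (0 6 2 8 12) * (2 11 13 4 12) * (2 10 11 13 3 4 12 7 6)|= |(0 10 2 8 9 7 11)(3 4 12 6 13)|= 35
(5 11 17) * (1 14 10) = [0, 14, 2, 3, 4, 11, 6, 7, 8, 9, 1, 17, 12, 13, 10, 15, 16, 5] = (1 14 10)(5 11 17)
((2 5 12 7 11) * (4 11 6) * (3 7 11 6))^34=(2 12)(5 11)=[0, 1, 12, 3, 4, 11, 6, 7, 8, 9, 10, 5, 2]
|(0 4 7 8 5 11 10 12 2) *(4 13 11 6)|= |(0 13 11 10 12 2)(4 7 8 5 6)|= 30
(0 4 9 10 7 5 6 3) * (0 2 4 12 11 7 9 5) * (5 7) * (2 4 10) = [12, 1, 10, 4, 7, 6, 3, 0, 8, 2, 9, 5, 11] = (0 12 11 5 6 3 4 7)(2 10 9)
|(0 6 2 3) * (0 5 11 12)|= |(0 6 2 3 5 11 12)|= 7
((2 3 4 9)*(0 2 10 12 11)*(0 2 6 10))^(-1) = (0 9 4 3 2 11 12 10 6) = [9, 1, 11, 2, 3, 5, 0, 7, 8, 4, 6, 12, 10]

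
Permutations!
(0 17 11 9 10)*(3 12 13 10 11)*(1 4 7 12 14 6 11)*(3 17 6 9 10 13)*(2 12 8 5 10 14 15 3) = (17)(0 6 11 14 9 1 4 7 8 5 10)(2 12)(3 15) = [6, 4, 12, 15, 7, 10, 11, 8, 5, 1, 0, 14, 2, 13, 9, 3, 16, 17]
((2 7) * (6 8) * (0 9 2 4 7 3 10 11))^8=[2, 1, 10, 11, 4, 5, 6, 7, 8, 3, 0, 9]=(0 2 10)(3 11 9)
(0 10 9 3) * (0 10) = [0, 1, 2, 10, 4, 5, 6, 7, 8, 3, 9] = (3 10 9)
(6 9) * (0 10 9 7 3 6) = [10, 1, 2, 6, 4, 5, 7, 3, 8, 0, 9] = (0 10 9)(3 6 7)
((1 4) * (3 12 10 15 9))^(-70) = (15) = [0, 1, 2, 3, 4, 5, 6, 7, 8, 9, 10, 11, 12, 13, 14, 15]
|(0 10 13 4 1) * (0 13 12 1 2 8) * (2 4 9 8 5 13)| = 9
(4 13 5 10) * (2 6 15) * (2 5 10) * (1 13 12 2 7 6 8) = [0, 13, 8, 3, 12, 7, 15, 6, 1, 9, 4, 11, 2, 10, 14, 5] = (1 13 10 4 12 2 8)(5 7 6 15)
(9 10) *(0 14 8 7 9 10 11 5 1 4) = [14, 4, 2, 3, 0, 1, 6, 9, 7, 11, 10, 5, 12, 13, 8] = (0 14 8 7 9 11 5 1 4)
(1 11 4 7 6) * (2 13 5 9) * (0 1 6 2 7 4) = [1, 11, 13, 3, 4, 9, 6, 2, 8, 7, 10, 0, 12, 5] = (0 1 11)(2 13 5 9 7)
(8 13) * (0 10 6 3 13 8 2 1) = [10, 0, 1, 13, 4, 5, 3, 7, 8, 9, 6, 11, 12, 2] = (0 10 6 3 13 2 1)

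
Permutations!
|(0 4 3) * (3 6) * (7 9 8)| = 12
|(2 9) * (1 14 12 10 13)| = 10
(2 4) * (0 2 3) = [2, 1, 4, 0, 3] = (0 2 4 3)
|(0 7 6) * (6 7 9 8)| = 4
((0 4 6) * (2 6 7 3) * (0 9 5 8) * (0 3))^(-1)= (0 7 4)(2 3 8 5 9 6)= [7, 1, 3, 8, 0, 9, 2, 4, 5, 6]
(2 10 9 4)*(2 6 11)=(2 10 9 4 6 11)=[0, 1, 10, 3, 6, 5, 11, 7, 8, 4, 9, 2]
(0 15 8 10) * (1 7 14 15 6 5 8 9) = (0 6 5 8 10)(1 7 14 15 9) = [6, 7, 2, 3, 4, 8, 5, 14, 10, 1, 0, 11, 12, 13, 15, 9]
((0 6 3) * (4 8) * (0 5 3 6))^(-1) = (3 5)(4 8) = [0, 1, 2, 5, 8, 3, 6, 7, 4]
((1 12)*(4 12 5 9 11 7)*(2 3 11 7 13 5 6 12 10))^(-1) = (1 12 6)(2 10 4 7 9 5 13 11 3) = [0, 12, 10, 2, 7, 13, 1, 9, 8, 5, 4, 3, 6, 11]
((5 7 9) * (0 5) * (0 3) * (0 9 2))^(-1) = [2, 1, 7, 9, 4, 0, 6, 5, 8, 3] = (0 2 7 5)(3 9)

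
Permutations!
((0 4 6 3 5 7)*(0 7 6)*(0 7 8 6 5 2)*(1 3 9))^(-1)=(0 2 3 1 9 6 8 7 4)=[2, 9, 3, 1, 0, 5, 8, 4, 7, 6]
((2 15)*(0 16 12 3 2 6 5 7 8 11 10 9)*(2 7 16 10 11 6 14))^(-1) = (0 9 10)(2 14 15)(3 12 16 5 6 8 7) = [9, 1, 14, 12, 4, 6, 8, 3, 7, 10, 0, 11, 16, 13, 15, 2, 5]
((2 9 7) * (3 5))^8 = (2 7 9) = [0, 1, 7, 3, 4, 5, 6, 9, 8, 2]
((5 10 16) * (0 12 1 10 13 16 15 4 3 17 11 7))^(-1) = [7, 12, 2, 4, 15, 16, 6, 11, 8, 9, 1, 17, 0, 5, 14, 10, 13, 3] = (0 7 11 17 3 4 15 10 1 12)(5 16 13)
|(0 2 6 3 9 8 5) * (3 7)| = 8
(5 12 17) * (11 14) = (5 12 17)(11 14) = [0, 1, 2, 3, 4, 12, 6, 7, 8, 9, 10, 14, 17, 13, 11, 15, 16, 5]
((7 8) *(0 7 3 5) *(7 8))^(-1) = [5, 1, 2, 8, 4, 3, 6, 7, 0] = (0 5 3 8)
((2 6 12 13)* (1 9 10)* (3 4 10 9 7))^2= [0, 3, 12, 10, 1, 5, 13, 4, 8, 9, 7, 11, 2, 6]= (1 3 10 7 4)(2 12)(6 13)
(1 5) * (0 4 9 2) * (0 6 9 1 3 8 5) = (0 4 1)(2 6 9)(3 8 5) = [4, 0, 6, 8, 1, 3, 9, 7, 5, 2]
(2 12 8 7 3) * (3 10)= (2 12 8 7 10 3)= [0, 1, 12, 2, 4, 5, 6, 10, 7, 9, 3, 11, 8]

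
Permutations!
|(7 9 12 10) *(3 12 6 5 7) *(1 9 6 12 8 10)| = 3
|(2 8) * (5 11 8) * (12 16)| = 4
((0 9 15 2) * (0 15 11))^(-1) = (0 11 9)(2 15) = [11, 1, 15, 3, 4, 5, 6, 7, 8, 0, 10, 9, 12, 13, 14, 2]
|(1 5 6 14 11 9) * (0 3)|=6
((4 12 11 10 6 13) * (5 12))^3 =(4 11 13 12 6 5 10) =[0, 1, 2, 3, 11, 10, 5, 7, 8, 9, 4, 13, 6, 12]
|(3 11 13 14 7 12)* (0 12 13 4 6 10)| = |(0 12 3 11 4 6 10)(7 13 14)| = 21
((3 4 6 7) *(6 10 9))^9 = (3 9)(4 6)(7 10) = [0, 1, 2, 9, 6, 5, 4, 10, 8, 3, 7]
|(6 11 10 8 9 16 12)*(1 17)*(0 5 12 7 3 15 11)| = 8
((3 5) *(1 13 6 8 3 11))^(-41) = (1 13 6 8 3 5 11) = [0, 13, 2, 5, 4, 11, 8, 7, 3, 9, 10, 1, 12, 6]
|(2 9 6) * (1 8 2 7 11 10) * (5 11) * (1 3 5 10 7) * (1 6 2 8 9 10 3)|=4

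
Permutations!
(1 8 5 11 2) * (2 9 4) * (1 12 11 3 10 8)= (2 12 11 9 4)(3 10 8 5)= [0, 1, 12, 10, 2, 3, 6, 7, 5, 4, 8, 9, 11]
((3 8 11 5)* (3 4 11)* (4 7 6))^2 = (4 5 6 11 7) = [0, 1, 2, 3, 5, 6, 11, 4, 8, 9, 10, 7]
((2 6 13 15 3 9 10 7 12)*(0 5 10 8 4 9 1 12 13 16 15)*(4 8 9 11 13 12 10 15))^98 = [0, 1, 2, 3, 4, 5, 6, 7, 8, 9, 10, 11, 12, 13, 14, 15, 16] = (16)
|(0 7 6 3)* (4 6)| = 5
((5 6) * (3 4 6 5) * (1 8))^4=(8)(3 4 6)=[0, 1, 2, 4, 6, 5, 3, 7, 8]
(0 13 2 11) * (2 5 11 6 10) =(0 13 5 11)(2 6 10) =[13, 1, 6, 3, 4, 11, 10, 7, 8, 9, 2, 0, 12, 5]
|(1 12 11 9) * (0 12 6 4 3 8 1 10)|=5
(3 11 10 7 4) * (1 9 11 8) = (1 9 11 10 7 4 3 8) = [0, 9, 2, 8, 3, 5, 6, 4, 1, 11, 7, 10]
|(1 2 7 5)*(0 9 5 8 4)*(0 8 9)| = 10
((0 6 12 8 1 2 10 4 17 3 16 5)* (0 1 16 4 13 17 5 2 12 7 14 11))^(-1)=(0 11 14 7 6)(1 5 4 3 17 13 10 2 16 8 12)=[11, 5, 16, 17, 3, 4, 0, 6, 12, 9, 2, 14, 1, 10, 7, 15, 8, 13]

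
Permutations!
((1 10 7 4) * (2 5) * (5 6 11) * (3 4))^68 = (11)(1 3 10 4 7) = [0, 3, 2, 10, 7, 5, 6, 1, 8, 9, 4, 11]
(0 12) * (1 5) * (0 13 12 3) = (0 3)(1 5)(12 13) = [3, 5, 2, 0, 4, 1, 6, 7, 8, 9, 10, 11, 13, 12]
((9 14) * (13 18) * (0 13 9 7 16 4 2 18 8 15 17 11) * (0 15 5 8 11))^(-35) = (18)(5 8) = [0, 1, 2, 3, 4, 8, 6, 7, 5, 9, 10, 11, 12, 13, 14, 15, 16, 17, 18]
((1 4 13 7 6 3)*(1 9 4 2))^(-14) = (3 7 4)(6 13 9) = [0, 1, 2, 7, 3, 5, 13, 4, 8, 6, 10, 11, 12, 9]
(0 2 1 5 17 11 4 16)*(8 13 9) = (0 2 1 5 17 11 4 16)(8 13 9) = [2, 5, 1, 3, 16, 17, 6, 7, 13, 8, 10, 4, 12, 9, 14, 15, 0, 11]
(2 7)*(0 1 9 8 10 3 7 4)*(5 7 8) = (0 1 9 5 7 2 4)(3 8 10) = [1, 9, 4, 8, 0, 7, 6, 2, 10, 5, 3]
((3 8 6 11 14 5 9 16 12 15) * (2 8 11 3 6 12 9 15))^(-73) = (2 12 8)(3 6 15 5 14 11)(9 16) = [0, 1, 12, 6, 4, 14, 15, 7, 2, 16, 10, 3, 8, 13, 11, 5, 9]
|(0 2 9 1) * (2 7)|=|(0 7 2 9 1)|=5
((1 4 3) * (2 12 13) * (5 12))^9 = (2 5 12 13) = [0, 1, 5, 3, 4, 12, 6, 7, 8, 9, 10, 11, 13, 2]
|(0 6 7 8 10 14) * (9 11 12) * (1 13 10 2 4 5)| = |(0 6 7 8 2 4 5 1 13 10 14)(9 11 12)| = 33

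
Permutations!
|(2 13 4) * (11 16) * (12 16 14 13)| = 7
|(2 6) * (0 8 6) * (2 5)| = 5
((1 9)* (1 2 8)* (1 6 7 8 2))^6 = (9) = [0, 1, 2, 3, 4, 5, 6, 7, 8, 9]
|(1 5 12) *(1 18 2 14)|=|(1 5 12 18 2 14)|=6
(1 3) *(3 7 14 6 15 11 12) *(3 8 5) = [0, 7, 2, 1, 4, 3, 15, 14, 5, 9, 10, 12, 8, 13, 6, 11] = (1 7 14 6 15 11 12 8 5 3)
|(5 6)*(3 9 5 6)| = |(3 9 5)| = 3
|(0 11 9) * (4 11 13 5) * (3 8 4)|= |(0 13 5 3 8 4 11 9)|= 8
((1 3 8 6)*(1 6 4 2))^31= (1 3 8 4 2)= [0, 3, 1, 8, 2, 5, 6, 7, 4]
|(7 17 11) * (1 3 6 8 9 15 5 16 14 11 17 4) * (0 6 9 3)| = 13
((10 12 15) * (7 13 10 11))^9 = (7 12)(10 11)(13 15) = [0, 1, 2, 3, 4, 5, 6, 12, 8, 9, 11, 10, 7, 15, 14, 13]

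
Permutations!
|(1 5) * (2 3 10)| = 6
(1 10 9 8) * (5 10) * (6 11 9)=[0, 5, 2, 3, 4, 10, 11, 7, 1, 8, 6, 9]=(1 5 10 6 11 9 8)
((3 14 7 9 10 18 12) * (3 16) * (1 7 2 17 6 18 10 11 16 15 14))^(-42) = [0, 1, 2, 3, 4, 5, 6, 7, 8, 9, 10, 11, 12, 13, 14, 15, 16, 17, 18] = (18)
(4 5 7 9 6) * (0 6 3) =(0 6 4 5 7 9 3) =[6, 1, 2, 0, 5, 7, 4, 9, 8, 3]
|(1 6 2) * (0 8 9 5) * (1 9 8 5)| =|(0 5)(1 6 2 9)| =4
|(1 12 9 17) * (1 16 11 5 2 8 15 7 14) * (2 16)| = |(1 12 9 17 2 8 15 7 14)(5 16 11)| = 9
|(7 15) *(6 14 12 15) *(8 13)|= 10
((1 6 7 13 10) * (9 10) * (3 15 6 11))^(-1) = [0, 10, 2, 11, 4, 5, 15, 6, 8, 13, 9, 1, 12, 7, 14, 3] = (1 10 9 13 7 6 15 3 11)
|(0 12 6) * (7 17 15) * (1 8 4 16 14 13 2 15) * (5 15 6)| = |(0 12 5 15 7 17 1 8 4 16 14 13 2 6)| = 14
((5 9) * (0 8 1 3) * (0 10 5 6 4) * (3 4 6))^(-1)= (0 4 1 8)(3 9 5 10)= [4, 8, 2, 9, 1, 10, 6, 7, 0, 5, 3]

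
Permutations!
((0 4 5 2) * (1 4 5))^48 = [0, 1, 2, 3, 4, 5] = (5)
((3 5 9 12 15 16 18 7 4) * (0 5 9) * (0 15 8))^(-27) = (0 4 5 3 15 9 16 12 18 8 7) = [4, 1, 2, 15, 5, 3, 6, 0, 7, 16, 10, 11, 18, 13, 14, 9, 12, 17, 8]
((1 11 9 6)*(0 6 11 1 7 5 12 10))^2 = (0 7 12)(5 10 6) = [7, 1, 2, 3, 4, 10, 5, 12, 8, 9, 6, 11, 0]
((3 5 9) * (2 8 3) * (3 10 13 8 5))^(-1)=(2 9 5)(8 13 10)=[0, 1, 9, 3, 4, 2, 6, 7, 13, 5, 8, 11, 12, 10]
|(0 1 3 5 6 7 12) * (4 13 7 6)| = |(0 1 3 5 4 13 7 12)| = 8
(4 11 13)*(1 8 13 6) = [0, 8, 2, 3, 11, 5, 1, 7, 13, 9, 10, 6, 12, 4] = (1 8 13 4 11 6)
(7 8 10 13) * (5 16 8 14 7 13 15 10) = (5 16 8)(7 14)(10 15) = [0, 1, 2, 3, 4, 16, 6, 14, 5, 9, 15, 11, 12, 13, 7, 10, 8]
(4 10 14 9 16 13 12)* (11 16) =(4 10 14 9 11 16 13 12) =[0, 1, 2, 3, 10, 5, 6, 7, 8, 11, 14, 16, 4, 12, 9, 15, 13]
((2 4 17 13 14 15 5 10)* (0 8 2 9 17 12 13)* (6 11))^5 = (0 13 9 4 5 8 14 17 12 10 2 15)(6 11) = [13, 1, 15, 3, 5, 8, 11, 7, 14, 4, 2, 6, 10, 9, 17, 0, 16, 12]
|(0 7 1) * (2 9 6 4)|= |(0 7 1)(2 9 6 4)|= 12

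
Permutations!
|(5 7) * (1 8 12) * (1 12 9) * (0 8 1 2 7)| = |(12)(0 8 9 2 7 5)| = 6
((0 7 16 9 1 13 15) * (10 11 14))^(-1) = (0 15 13 1 9 16 7)(10 14 11) = [15, 9, 2, 3, 4, 5, 6, 0, 8, 16, 14, 10, 12, 1, 11, 13, 7]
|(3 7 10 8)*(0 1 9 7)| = 7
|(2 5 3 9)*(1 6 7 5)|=7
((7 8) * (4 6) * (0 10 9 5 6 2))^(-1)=[2, 1, 4, 3, 6, 9, 5, 8, 7, 10, 0]=(0 2 4 6 5 9 10)(7 8)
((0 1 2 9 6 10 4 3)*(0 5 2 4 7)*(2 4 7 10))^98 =[7, 0, 6, 4, 5, 3, 9, 1, 8, 2, 10] =(10)(0 7 1)(2 6 9)(3 4 5)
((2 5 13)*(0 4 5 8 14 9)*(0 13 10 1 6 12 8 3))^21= (0 14 10 2 12 4 9 1 3 8 5 13 6)= [14, 3, 12, 8, 9, 13, 0, 7, 5, 1, 2, 11, 4, 6, 10]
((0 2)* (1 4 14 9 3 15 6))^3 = [2, 9, 0, 1, 3, 5, 14, 7, 8, 6, 10, 11, 12, 13, 15, 4] = (0 2)(1 9 6 14 15 4 3)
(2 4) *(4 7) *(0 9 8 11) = (0 9 8 11)(2 7 4) = [9, 1, 7, 3, 2, 5, 6, 4, 11, 8, 10, 0]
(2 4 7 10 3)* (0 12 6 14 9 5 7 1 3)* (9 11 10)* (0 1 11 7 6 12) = (1 3 2 4 11 10)(5 6 14 7 9) = [0, 3, 4, 2, 11, 6, 14, 9, 8, 5, 1, 10, 12, 13, 7]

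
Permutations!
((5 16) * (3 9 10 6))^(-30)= [0, 1, 2, 10, 4, 5, 9, 7, 8, 6, 3, 11, 12, 13, 14, 15, 16]= (16)(3 10)(6 9)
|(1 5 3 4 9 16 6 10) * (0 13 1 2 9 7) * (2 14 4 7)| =|(0 13 1 5 3 7)(2 9 16 6 10 14 4)| =42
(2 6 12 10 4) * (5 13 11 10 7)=[0, 1, 6, 3, 2, 13, 12, 5, 8, 9, 4, 10, 7, 11]=(2 6 12 7 5 13 11 10 4)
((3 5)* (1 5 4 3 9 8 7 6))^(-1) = (1 6 7 8 9 5)(3 4) = [0, 6, 2, 4, 3, 1, 7, 8, 9, 5]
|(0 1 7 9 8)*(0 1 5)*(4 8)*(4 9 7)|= |(9)(0 5)(1 4 8)|= 6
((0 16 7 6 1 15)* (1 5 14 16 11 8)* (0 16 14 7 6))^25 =(0 5 16 1 11 7 6 15 8) =[5, 11, 2, 3, 4, 16, 15, 6, 0, 9, 10, 7, 12, 13, 14, 8, 1]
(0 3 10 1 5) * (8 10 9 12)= [3, 5, 2, 9, 4, 0, 6, 7, 10, 12, 1, 11, 8]= (0 3 9 12 8 10 1 5)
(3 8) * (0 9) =[9, 1, 2, 8, 4, 5, 6, 7, 3, 0] =(0 9)(3 8)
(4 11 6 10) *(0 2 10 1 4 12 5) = (0 2 10 12 5)(1 4 11 6) = [2, 4, 10, 3, 11, 0, 1, 7, 8, 9, 12, 6, 5]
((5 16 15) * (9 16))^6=(5 16)(9 15)=[0, 1, 2, 3, 4, 16, 6, 7, 8, 15, 10, 11, 12, 13, 14, 9, 5]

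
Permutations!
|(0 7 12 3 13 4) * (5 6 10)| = |(0 7 12 3 13 4)(5 6 10)| = 6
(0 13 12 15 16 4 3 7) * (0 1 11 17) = [13, 11, 2, 7, 3, 5, 6, 1, 8, 9, 10, 17, 15, 12, 14, 16, 4, 0] = (0 13 12 15 16 4 3 7 1 11 17)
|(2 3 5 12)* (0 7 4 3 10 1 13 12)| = 5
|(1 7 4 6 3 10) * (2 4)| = |(1 7 2 4 6 3 10)| = 7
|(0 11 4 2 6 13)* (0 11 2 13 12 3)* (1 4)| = |(0 2 6 12 3)(1 4 13 11)| = 20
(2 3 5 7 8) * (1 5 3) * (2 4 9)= (1 5 7 8 4 9 2)= [0, 5, 1, 3, 9, 7, 6, 8, 4, 2]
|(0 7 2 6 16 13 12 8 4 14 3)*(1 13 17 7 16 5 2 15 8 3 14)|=|(0 16 17 7 15 8 4 1 13 12 3)(2 6 5)|=33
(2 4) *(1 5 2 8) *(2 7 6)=(1 5 7 6 2 4 8)=[0, 5, 4, 3, 8, 7, 2, 6, 1]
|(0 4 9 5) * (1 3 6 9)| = 7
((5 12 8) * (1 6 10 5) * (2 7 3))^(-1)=(1 8 12 5 10 6)(2 3 7)=[0, 8, 3, 7, 4, 10, 1, 2, 12, 9, 6, 11, 5]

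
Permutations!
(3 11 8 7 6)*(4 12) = (3 11 8 7 6)(4 12) = [0, 1, 2, 11, 12, 5, 3, 6, 7, 9, 10, 8, 4]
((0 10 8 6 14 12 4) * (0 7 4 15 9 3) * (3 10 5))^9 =(4 7)(6 12 9 8 14 15 10) =[0, 1, 2, 3, 7, 5, 12, 4, 14, 8, 6, 11, 9, 13, 15, 10]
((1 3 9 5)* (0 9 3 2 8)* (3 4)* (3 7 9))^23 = (0 5 3 1 4 2 7 8 9) = [5, 4, 7, 1, 2, 3, 6, 8, 9, 0]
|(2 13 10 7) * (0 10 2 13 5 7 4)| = 12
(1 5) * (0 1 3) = (0 1 5 3) = [1, 5, 2, 0, 4, 3]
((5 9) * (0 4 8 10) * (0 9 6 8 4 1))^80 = (10) = [0, 1, 2, 3, 4, 5, 6, 7, 8, 9, 10]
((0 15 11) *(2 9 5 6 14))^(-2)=(0 15 11)(2 6 9 14 5)=[15, 1, 6, 3, 4, 2, 9, 7, 8, 14, 10, 0, 12, 13, 5, 11]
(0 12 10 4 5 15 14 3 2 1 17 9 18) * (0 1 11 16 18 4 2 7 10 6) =(0 12 6)(1 17 9 4 5 15 14 3 7 10 2 11 16 18) =[12, 17, 11, 7, 5, 15, 0, 10, 8, 4, 2, 16, 6, 13, 3, 14, 18, 9, 1]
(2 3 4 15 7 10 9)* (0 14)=(0 14)(2 3 4 15 7 10 9)=[14, 1, 3, 4, 15, 5, 6, 10, 8, 2, 9, 11, 12, 13, 0, 7]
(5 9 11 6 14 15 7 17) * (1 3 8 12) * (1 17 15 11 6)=(1 3 8 12 17 5 9 6 14 11)(7 15)=[0, 3, 2, 8, 4, 9, 14, 15, 12, 6, 10, 1, 17, 13, 11, 7, 16, 5]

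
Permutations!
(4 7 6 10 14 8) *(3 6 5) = (3 6 10 14 8 4 7 5) = [0, 1, 2, 6, 7, 3, 10, 5, 4, 9, 14, 11, 12, 13, 8]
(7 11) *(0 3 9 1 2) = (0 3 9 1 2)(7 11) = [3, 2, 0, 9, 4, 5, 6, 11, 8, 1, 10, 7]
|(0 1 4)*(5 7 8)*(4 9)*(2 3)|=|(0 1 9 4)(2 3)(5 7 8)|=12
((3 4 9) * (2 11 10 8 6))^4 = (2 6 8 10 11)(3 4 9) = [0, 1, 6, 4, 9, 5, 8, 7, 10, 3, 11, 2]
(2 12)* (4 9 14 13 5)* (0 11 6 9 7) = [11, 1, 12, 3, 7, 4, 9, 0, 8, 14, 10, 6, 2, 5, 13] = (0 11 6 9 14 13 5 4 7)(2 12)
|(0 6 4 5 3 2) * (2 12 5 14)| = 15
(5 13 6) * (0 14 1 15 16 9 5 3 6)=[14, 15, 2, 6, 4, 13, 3, 7, 8, 5, 10, 11, 12, 0, 1, 16, 9]=(0 14 1 15 16 9 5 13)(3 6)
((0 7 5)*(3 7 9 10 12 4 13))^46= (0 9 10 12 4 13 3 7 5)= [9, 1, 2, 7, 13, 0, 6, 5, 8, 10, 12, 11, 4, 3]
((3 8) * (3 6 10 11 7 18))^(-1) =(3 18 7 11 10 6 8) =[0, 1, 2, 18, 4, 5, 8, 11, 3, 9, 6, 10, 12, 13, 14, 15, 16, 17, 7]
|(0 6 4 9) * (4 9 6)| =|(0 4 6 9)| =4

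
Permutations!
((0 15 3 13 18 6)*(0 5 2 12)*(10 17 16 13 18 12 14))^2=(0 3 6 2 10 16 12 15 18 5 14 17 13)=[3, 1, 10, 6, 4, 14, 2, 7, 8, 9, 16, 11, 15, 0, 17, 18, 12, 13, 5]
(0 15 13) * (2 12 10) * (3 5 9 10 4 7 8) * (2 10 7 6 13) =[15, 1, 12, 5, 6, 9, 13, 8, 3, 7, 10, 11, 4, 0, 14, 2] =(0 15 2 12 4 6 13)(3 5 9 7 8)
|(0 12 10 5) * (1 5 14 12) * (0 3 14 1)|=6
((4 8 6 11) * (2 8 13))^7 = (2 8 6 11 4 13) = [0, 1, 8, 3, 13, 5, 11, 7, 6, 9, 10, 4, 12, 2]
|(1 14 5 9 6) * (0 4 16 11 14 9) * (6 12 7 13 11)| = |(0 4 16 6 1 9 12 7 13 11 14 5)| = 12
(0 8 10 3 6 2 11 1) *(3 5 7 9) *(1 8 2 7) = (0 2 11 8 10 5 1)(3 6 7 9) = [2, 0, 11, 6, 4, 1, 7, 9, 10, 3, 5, 8]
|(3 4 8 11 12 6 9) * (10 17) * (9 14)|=8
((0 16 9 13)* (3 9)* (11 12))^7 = [3, 1, 2, 13, 4, 5, 6, 7, 8, 0, 10, 12, 11, 16, 14, 15, 9] = (0 3 13 16 9)(11 12)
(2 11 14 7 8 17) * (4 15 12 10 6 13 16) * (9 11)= (2 9 11 14 7 8 17)(4 15 12 10 6 13 16)= [0, 1, 9, 3, 15, 5, 13, 8, 17, 11, 6, 14, 10, 16, 7, 12, 4, 2]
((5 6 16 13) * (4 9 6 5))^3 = (4 16 9 13 6) = [0, 1, 2, 3, 16, 5, 4, 7, 8, 13, 10, 11, 12, 6, 14, 15, 9]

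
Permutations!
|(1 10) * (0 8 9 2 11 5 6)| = 14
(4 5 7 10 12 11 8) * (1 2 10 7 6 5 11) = (1 2 10 12)(4 11 8)(5 6) = [0, 2, 10, 3, 11, 6, 5, 7, 4, 9, 12, 8, 1]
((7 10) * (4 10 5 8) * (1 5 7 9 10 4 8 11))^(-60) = (11) = [0, 1, 2, 3, 4, 5, 6, 7, 8, 9, 10, 11]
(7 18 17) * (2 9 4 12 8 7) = [0, 1, 9, 3, 12, 5, 6, 18, 7, 4, 10, 11, 8, 13, 14, 15, 16, 2, 17] = (2 9 4 12 8 7 18 17)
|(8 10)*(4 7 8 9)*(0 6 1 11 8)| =|(0 6 1 11 8 10 9 4 7)| =9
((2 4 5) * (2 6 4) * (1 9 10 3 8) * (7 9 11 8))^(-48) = (11) = [0, 1, 2, 3, 4, 5, 6, 7, 8, 9, 10, 11]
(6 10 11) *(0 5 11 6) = [5, 1, 2, 3, 4, 11, 10, 7, 8, 9, 6, 0] = (0 5 11)(6 10)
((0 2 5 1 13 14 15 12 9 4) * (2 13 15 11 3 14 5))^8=(15)(3 11 14)=[0, 1, 2, 11, 4, 5, 6, 7, 8, 9, 10, 14, 12, 13, 3, 15]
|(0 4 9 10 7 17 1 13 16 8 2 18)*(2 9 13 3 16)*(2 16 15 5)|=15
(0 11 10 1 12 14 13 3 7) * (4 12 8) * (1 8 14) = [11, 14, 2, 7, 12, 5, 6, 0, 4, 9, 8, 10, 1, 3, 13] = (0 11 10 8 4 12 1 14 13 3 7)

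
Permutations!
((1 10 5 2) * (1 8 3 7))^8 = [0, 10, 8, 7, 4, 2, 6, 1, 3, 9, 5] = (1 10 5 2 8 3 7)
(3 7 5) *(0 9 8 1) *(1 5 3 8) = (0 9 1)(3 7)(5 8) = [9, 0, 2, 7, 4, 8, 6, 3, 5, 1]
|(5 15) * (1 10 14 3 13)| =10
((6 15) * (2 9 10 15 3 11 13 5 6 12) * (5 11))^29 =(2 12 15 10 9)(3 6 5)(11 13) =[0, 1, 12, 6, 4, 3, 5, 7, 8, 2, 9, 13, 15, 11, 14, 10]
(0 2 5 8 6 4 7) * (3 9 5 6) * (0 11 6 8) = [2, 1, 8, 9, 7, 0, 4, 11, 3, 5, 10, 6] = (0 2 8 3 9 5)(4 7 11 6)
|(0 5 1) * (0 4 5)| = 3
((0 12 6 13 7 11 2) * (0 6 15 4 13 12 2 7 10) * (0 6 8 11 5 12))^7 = (0 15 8 13 7 6 12 2 4 11 10 5) = [15, 1, 4, 3, 11, 0, 12, 6, 13, 9, 5, 10, 2, 7, 14, 8]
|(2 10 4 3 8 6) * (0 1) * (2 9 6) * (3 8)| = |(0 1)(2 10 4 8)(6 9)| = 4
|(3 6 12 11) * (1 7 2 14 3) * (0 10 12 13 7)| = 30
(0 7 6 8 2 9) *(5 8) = (0 7 6 5 8 2 9) = [7, 1, 9, 3, 4, 8, 5, 6, 2, 0]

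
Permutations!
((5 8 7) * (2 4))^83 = (2 4)(5 7 8) = [0, 1, 4, 3, 2, 7, 6, 8, 5]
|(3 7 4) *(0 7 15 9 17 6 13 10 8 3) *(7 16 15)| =12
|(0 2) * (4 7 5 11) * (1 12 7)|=6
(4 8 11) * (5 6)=(4 8 11)(5 6)=[0, 1, 2, 3, 8, 6, 5, 7, 11, 9, 10, 4]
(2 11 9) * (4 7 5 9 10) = (2 11 10 4 7 5 9) = [0, 1, 11, 3, 7, 9, 6, 5, 8, 2, 4, 10]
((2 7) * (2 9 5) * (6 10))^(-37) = (2 5 9 7)(6 10) = [0, 1, 5, 3, 4, 9, 10, 2, 8, 7, 6]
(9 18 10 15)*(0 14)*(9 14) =(0 9 18 10 15 14) =[9, 1, 2, 3, 4, 5, 6, 7, 8, 18, 15, 11, 12, 13, 0, 14, 16, 17, 10]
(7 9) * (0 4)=(0 4)(7 9)=[4, 1, 2, 3, 0, 5, 6, 9, 8, 7]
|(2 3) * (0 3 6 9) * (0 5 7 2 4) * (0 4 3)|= |(2 6 9 5 7)|= 5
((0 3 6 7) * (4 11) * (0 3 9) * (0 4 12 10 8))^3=(0 11 8 4 10 9 12)=[11, 1, 2, 3, 10, 5, 6, 7, 4, 12, 9, 8, 0]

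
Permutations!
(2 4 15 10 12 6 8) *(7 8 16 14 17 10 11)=(2 4 15 11 7 8)(6 16 14 17 10 12)=[0, 1, 4, 3, 15, 5, 16, 8, 2, 9, 12, 7, 6, 13, 17, 11, 14, 10]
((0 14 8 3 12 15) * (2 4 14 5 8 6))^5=(0 15 12 3 8 5)(2 4 14 6)=[15, 1, 4, 8, 14, 0, 2, 7, 5, 9, 10, 11, 3, 13, 6, 12]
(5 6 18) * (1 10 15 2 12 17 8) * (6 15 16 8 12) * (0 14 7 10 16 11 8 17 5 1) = (0 14 7 10 11 8)(1 16 17 12 5 15 2 6 18) = [14, 16, 6, 3, 4, 15, 18, 10, 0, 9, 11, 8, 5, 13, 7, 2, 17, 12, 1]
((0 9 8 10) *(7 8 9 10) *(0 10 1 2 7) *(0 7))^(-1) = (10)(0 2 1)(7 8) = [2, 0, 1, 3, 4, 5, 6, 8, 7, 9, 10]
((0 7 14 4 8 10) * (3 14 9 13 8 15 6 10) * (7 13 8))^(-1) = (0 10 6 15 4 14 3 8 9 7 13) = [10, 1, 2, 8, 14, 5, 15, 13, 9, 7, 6, 11, 12, 0, 3, 4]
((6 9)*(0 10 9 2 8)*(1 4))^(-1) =(0 8 2 6 9 10)(1 4) =[8, 4, 6, 3, 1, 5, 9, 7, 2, 10, 0]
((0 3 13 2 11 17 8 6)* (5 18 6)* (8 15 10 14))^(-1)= (0 6 18 5 8 14 10 15 17 11 2 13 3)= [6, 1, 13, 0, 4, 8, 18, 7, 14, 9, 15, 2, 12, 3, 10, 17, 16, 11, 5]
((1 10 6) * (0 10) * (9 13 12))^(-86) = (0 6)(1 10)(9 13 12) = [6, 10, 2, 3, 4, 5, 0, 7, 8, 13, 1, 11, 9, 12]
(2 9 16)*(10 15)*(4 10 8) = (2 9 16)(4 10 15 8) = [0, 1, 9, 3, 10, 5, 6, 7, 4, 16, 15, 11, 12, 13, 14, 8, 2]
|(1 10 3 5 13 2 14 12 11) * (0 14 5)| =|(0 14 12 11 1 10 3)(2 5 13)| =21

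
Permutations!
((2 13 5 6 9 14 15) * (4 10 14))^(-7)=(2 5 9 10 15 13 6 4 14)=[0, 1, 5, 3, 14, 9, 4, 7, 8, 10, 15, 11, 12, 6, 2, 13]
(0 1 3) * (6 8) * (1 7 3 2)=(0 7 3)(1 2)(6 8)=[7, 2, 1, 0, 4, 5, 8, 3, 6]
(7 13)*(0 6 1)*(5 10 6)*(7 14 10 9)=(0 5 9 7 13 14 10 6 1)=[5, 0, 2, 3, 4, 9, 1, 13, 8, 7, 6, 11, 12, 14, 10]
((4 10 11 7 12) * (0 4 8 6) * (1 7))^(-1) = [6, 11, 2, 3, 0, 5, 8, 1, 12, 9, 4, 10, 7] = (0 6 8 12 7 1 11 10 4)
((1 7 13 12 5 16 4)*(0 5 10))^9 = [0, 1, 2, 3, 4, 5, 6, 7, 8, 9, 10, 11, 12, 13, 14, 15, 16] = (16)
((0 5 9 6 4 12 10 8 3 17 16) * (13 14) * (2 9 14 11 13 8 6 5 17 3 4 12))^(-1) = (0 16 17)(2 4 8 14 5 9)(6 10 12)(11 13) = [16, 1, 4, 3, 8, 9, 10, 7, 14, 2, 12, 13, 6, 11, 5, 15, 17, 0]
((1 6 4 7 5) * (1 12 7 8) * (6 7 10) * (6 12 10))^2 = (1 5 12 4)(6 8 7 10) = [0, 5, 2, 3, 1, 12, 8, 10, 7, 9, 6, 11, 4]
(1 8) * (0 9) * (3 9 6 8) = [6, 3, 2, 9, 4, 5, 8, 7, 1, 0] = (0 6 8 1 3 9)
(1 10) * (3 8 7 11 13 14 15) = (1 10)(3 8 7 11 13 14 15) = [0, 10, 2, 8, 4, 5, 6, 11, 7, 9, 1, 13, 12, 14, 15, 3]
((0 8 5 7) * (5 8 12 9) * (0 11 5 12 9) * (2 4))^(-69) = (12)(2 4) = [0, 1, 4, 3, 2, 5, 6, 7, 8, 9, 10, 11, 12]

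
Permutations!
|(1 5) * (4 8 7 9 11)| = |(1 5)(4 8 7 9 11)| = 10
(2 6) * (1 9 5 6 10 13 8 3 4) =(1 9 5 6 2 10 13 8 3 4) =[0, 9, 10, 4, 1, 6, 2, 7, 3, 5, 13, 11, 12, 8]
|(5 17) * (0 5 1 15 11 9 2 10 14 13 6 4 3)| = |(0 5 17 1 15 11 9 2 10 14 13 6 4 3)| = 14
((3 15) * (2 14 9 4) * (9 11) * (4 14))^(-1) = [0, 1, 4, 15, 2, 5, 6, 7, 8, 11, 10, 14, 12, 13, 9, 3] = (2 4)(3 15)(9 11 14)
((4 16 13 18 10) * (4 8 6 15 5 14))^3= (4 18 6 14 13 8 5 16 10 15)= [0, 1, 2, 3, 18, 16, 14, 7, 5, 9, 15, 11, 12, 8, 13, 4, 10, 17, 6]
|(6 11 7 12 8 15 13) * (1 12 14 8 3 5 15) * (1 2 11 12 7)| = 6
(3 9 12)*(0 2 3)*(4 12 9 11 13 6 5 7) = (0 2 3 11 13 6 5 7 4 12) = [2, 1, 3, 11, 12, 7, 5, 4, 8, 9, 10, 13, 0, 6]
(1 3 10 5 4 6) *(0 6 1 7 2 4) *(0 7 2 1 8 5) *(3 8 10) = (0 6 2 4 10)(1 8 5 7) = [6, 8, 4, 3, 10, 7, 2, 1, 5, 9, 0]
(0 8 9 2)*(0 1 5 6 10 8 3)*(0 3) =[0, 5, 1, 3, 4, 6, 10, 7, 9, 2, 8] =(1 5 6 10 8 9 2)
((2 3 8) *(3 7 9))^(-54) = (2 7 9 3 8) = [0, 1, 7, 8, 4, 5, 6, 9, 2, 3]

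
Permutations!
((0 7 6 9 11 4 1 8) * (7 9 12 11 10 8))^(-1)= (0 8 10 9)(1 4 11 12 6 7)= [8, 4, 2, 3, 11, 5, 7, 1, 10, 0, 9, 12, 6]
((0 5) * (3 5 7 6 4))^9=(0 4)(3 7)(5 6)=[4, 1, 2, 7, 0, 6, 5, 3]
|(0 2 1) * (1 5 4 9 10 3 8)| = 9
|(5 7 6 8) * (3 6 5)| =6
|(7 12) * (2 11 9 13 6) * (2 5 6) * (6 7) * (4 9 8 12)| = 10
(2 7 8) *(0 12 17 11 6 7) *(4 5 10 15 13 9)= (0 12 17 11 6 7 8 2)(4 5 10 15 13 9)= [12, 1, 0, 3, 5, 10, 7, 8, 2, 4, 15, 6, 17, 9, 14, 13, 16, 11]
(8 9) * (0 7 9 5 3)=(0 7 9 8 5 3)=[7, 1, 2, 0, 4, 3, 6, 9, 5, 8]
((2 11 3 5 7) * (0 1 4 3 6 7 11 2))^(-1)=(0 7 6 11 5 3 4 1)=[7, 0, 2, 4, 1, 3, 11, 6, 8, 9, 10, 5]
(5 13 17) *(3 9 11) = (3 9 11)(5 13 17) = [0, 1, 2, 9, 4, 13, 6, 7, 8, 11, 10, 3, 12, 17, 14, 15, 16, 5]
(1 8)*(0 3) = (0 3)(1 8) = [3, 8, 2, 0, 4, 5, 6, 7, 1]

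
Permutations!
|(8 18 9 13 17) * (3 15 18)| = 7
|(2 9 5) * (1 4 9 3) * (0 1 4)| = 10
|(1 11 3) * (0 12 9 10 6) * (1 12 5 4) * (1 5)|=|(0 1 11 3 12 9 10 6)(4 5)|=8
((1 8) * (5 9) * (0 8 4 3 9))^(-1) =[5, 8, 2, 4, 1, 9, 6, 7, 0, 3] =(0 5 9 3 4 1 8)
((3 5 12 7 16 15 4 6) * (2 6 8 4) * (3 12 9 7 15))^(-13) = [0, 1, 15, 9, 8, 7, 2, 3, 4, 16, 10, 11, 6, 13, 14, 12, 5] = (2 15 12 6)(3 9 16 5 7)(4 8)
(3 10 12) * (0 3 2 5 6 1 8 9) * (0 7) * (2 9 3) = (0 2 5 6 1 8 3 10 12 9 7) = [2, 8, 5, 10, 4, 6, 1, 0, 3, 7, 12, 11, 9]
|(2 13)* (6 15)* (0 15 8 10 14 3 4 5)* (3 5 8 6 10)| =|(0 15 10 14 5)(2 13)(3 4 8)| =30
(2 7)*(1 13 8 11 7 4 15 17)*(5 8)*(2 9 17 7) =(1 13 5 8 11 2 4 15 7 9 17) =[0, 13, 4, 3, 15, 8, 6, 9, 11, 17, 10, 2, 12, 5, 14, 7, 16, 1]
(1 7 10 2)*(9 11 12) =(1 7 10 2)(9 11 12) =[0, 7, 1, 3, 4, 5, 6, 10, 8, 11, 2, 12, 9]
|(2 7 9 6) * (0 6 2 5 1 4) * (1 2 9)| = 7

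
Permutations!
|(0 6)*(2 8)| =|(0 6)(2 8)| =2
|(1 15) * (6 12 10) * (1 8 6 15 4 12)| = 7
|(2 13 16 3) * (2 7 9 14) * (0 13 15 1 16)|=8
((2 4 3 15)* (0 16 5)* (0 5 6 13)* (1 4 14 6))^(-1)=(0 13 6 14 2 15 3 4 1 16)=[13, 16, 15, 4, 1, 5, 14, 7, 8, 9, 10, 11, 12, 6, 2, 3, 0]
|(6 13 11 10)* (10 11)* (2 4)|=6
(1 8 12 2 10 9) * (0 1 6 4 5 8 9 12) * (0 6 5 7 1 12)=(0 12 2 10)(1 9 5 8 6 4 7)=[12, 9, 10, 3, 7, 8, 4, 1, 6, 5, 0, 11, 2]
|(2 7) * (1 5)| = 2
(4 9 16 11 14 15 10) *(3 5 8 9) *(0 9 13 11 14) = (0 9 16 14 15 10 4 3 5 8 13 11) = [9, 1, 2, 5, 3, 8, 6, 7, 13, 16, 4, 0, 12, 11, 15, 10, 14]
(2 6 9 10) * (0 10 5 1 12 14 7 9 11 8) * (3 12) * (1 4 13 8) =(0 10 2 6 11 1 3 12 14 7 9 5 4 13 8) =[10, 3, 6, 12, 13, 4, 11, 9, 0, 5, 2, 1, 14, 8, 7]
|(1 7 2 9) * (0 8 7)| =6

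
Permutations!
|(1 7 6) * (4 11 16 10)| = |(1 7 6)(4 11 16 10)| = 12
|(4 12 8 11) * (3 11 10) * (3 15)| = 7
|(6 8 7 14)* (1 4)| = |(1 4)(6 8 7 14)| = 4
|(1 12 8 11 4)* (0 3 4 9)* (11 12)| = |(0 3 4 1 11 9)(8 12)| = 6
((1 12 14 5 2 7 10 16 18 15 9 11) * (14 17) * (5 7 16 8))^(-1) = (1 11 9 15 18 16 2 5 8 10 7 14 17 12) = [0, 11, 5, 3, 4, 8, 6, 14, 10, 15, 7, 9, 1, 13, 17, 18, 2, 12, 16]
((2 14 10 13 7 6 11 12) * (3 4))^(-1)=[0, 1, 12, 4, 3, 5, 7, 13, 8, 9, 14, 6, 11, 10, 2]=(2 12 11 6 7 13 10 14)(3 4)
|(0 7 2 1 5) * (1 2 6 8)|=|(0 7 6 8 1 5)|=6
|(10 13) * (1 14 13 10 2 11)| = |(1 14 13 2 11)| = 5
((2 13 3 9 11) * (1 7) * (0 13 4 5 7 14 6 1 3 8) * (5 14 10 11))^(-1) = (0 8 13)(1 6 14 4 2 11 10)(3 7 5 9) = [8, 6, 11, 7, 2, 9, 14, 5, 13, 3, 1, 10, 12, 0, 4]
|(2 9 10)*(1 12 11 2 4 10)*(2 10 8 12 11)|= |(1 11 10 4 8 12 2 9)|= 8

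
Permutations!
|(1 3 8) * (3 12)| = 4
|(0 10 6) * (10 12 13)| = 5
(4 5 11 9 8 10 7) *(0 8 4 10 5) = (0 8 5 11 9 4)(7 10) = [8, 1, 2, 3, 0, 11, 6, 10, 5, 4, 7, 9]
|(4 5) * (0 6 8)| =|(0 6 8)(4 5)| =6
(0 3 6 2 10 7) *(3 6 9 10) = (0 6 2 3 9 10 7) = [6, 1, 3, 9, 4, 5, 2, 0, 8, 10, 7]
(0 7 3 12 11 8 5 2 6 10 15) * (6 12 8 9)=(0 7 3 8 5 2 12 11 9 6 10 15)=[7, 1, 12, 8, 4, 2, 10, 3, 5, 6, 15, 9, 11, 13, 14, 0]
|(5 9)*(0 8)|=|(0 8)(5 9)|=2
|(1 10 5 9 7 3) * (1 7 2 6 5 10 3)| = |(10)(1 3 7)(2 6 5 9)| = 12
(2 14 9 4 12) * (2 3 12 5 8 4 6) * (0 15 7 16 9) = (0 15 7 16 9 6 2 14)(3 12)(4 5 8) = [15, 1, 14, 12, 5, 8, 2, 16, 4, 6, 10, 11, 3, 13, 0, 7, 9]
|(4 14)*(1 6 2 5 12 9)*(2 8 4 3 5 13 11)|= |(1 6 8 4 14 3 5 12 9)(2 13 11)|= 9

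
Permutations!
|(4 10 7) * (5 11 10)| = |(4 5 11 10 7)| = 5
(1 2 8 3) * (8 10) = [0, 2, 10, 1, 4, 5, 6, 7, 3, 9, 8] = (1 2 10 8 3)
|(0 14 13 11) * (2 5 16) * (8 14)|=15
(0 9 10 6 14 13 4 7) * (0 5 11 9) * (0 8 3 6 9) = [8, 1, 2, 6, 7, 11, 14, 5, 3, 10, 9, 0, 12, 4, 13] = (0 8 3 6 14 13 4 7 5 11)(9 10)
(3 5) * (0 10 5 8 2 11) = [10, 1, 11, 8, 4, 3, 6, 7, 2, 9, 5, 0] = (0 10 5 3 8 2 11)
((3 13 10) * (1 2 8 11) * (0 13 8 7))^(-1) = (0 7 2 1 11 8 3 10 13) = [7, 11, 1, 10, 4, 5, 6, 2, 3, 9, 13, 8, 12, 0]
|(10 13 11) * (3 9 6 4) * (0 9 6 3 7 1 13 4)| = 12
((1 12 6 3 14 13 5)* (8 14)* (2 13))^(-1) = (1 5 13 2 14 8 3 6 12) = [0, 5, 14, 6, 4, 13, 12, 7, 3, 9, 10, 11, 1, 2, 8]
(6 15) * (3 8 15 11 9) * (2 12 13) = (2 12 13)(3 8 15 6 11 9) = [0, 1, 12, 8, 4, 5, 11, 7, 15, 3, 10, 9, 13, 2, 14, 6]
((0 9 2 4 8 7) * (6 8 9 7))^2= [0, 1, 9, 3, 2, 5, 6, 7, 8, 4]= (2 9 4)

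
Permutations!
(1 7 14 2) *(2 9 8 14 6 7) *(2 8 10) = [0, 8, 1, 3, 4, 5, 7, 6, 14, 10, 2, 11, 12, 13, 9] = (1 8 14 9 10 2)(6 7)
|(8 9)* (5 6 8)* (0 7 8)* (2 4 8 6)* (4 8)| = 12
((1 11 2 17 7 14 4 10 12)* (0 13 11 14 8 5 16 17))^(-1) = (0 2 11 13)(1 12 10 4 14)(5 8 7 17 16) = [2, 12, 11, 3, 14, 8, 6, 17, 7, 9, 4, 13, 10, 0, 1, 15, 5, 16]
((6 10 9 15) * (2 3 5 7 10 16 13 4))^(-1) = (2 4 13 16 6 15 9 10 7 5 3) = [0, 1, 4, 2, 13, 3, 15, 5, 8, 10, 7, 11, 12, 16, 14, 9, 6]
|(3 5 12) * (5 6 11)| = 5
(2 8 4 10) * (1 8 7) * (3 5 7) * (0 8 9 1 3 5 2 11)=(0 8 4 10 11)(1 9)(2 5 7 3)=[8, 9, 5, 2, 10, 7, 6, 3, 4, 1, 11, 0]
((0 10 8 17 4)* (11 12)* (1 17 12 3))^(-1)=(0 4 17 1 3 11 12 8 10)=[4, 3, 2, 11, 17, 5, 6, 7, 10, 9, 0, 12, 8, 13, 14, 15, 16, 1]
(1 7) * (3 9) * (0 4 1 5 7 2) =(0 4 1 2)(3 9)(5 7) =[4, 2, 0, 9, 1, 7, 6, 5, 8, 3]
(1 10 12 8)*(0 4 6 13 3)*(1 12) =[4, 10, 2, 0, 6, 5, 13, 7, 12, 9, 1, 11, 8, 3] =(0 4 6 13 3)(1 10)(8 12)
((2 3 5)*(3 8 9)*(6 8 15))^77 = (15) = [0, 1, 2, 3, 4, 5, 6, 7, 8, 9, 10, 11, 12, 13, 14, 15]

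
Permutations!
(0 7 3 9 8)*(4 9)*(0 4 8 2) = (0 7 3 8 4 9 2) = [7, 1, 0, 8, 9, 5, 6, 3, 4, 2]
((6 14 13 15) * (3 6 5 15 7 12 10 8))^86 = (15)(3 10 7 14)(6 8 12 13) = [0, 1, 2, 10, 4, 5, 8, 14, 12, 9, 7, 11, 13, 6, 3, 15]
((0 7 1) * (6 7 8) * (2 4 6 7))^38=[7, 8, 6, 3, 2, 5, 4, 0, 1]=(0 7)(1 8)(2 6 4)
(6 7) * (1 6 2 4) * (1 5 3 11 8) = (1 6 7 2 4 5 3 11 8) = [0, 6, 4, 11, 5, 3, 7, 2, 1, 9, 10, 8]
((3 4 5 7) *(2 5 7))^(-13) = [0, 1, 5, 7, 3, 2, 6, 4] = (2 5)(3 7 4)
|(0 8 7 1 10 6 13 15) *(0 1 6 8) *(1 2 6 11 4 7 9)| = 12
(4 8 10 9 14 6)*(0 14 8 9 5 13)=(0 14 6 4 9 8 10 5 13)=[14, 1, 2, 3, 9, 13, 4, 7, 10, 8, 5, 11, 12, 0, 6]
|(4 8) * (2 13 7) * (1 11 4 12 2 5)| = 9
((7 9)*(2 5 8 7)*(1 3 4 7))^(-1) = (1 8 5 2 9 7 4 3) = [0, 8, 9, 1, 3, 2, 6, 4, 5, 7]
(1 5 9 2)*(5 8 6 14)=(1 8 6 14 5 9 2)=[0, 8, 1, 3, 4, 9, 14, 7, 6, 2, 10, 11, 12, 13, 5]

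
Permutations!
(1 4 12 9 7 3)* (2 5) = [0, 4, 5, 1, 12, 2, 6, 3, 8, 7, 10, 11, 9] = (1 4 12 9 7 3)(2 5)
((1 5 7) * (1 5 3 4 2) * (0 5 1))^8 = (0 5 7 1 3 4 2) = [5, 3, 0, 4, 2, 7, 6, 1]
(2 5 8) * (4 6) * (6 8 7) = (2 5 7 6 4 8) = [0, 1, 5, 3, 8, 7, 4, 6, 2]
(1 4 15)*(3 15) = [0, 4, 2, 15, 3, 5, 6, 7, 8, 9, 10, 11, 12, 13, 14, 1] = (1 4 3 15)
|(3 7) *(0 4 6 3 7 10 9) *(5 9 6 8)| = |(0 4 8 5 9)(3 10 6)| = 15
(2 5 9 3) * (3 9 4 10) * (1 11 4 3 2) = (1 11 4 10 2 5 3) = [0, 11, 5, 1, 10, 3, 6, 7, 8, 9, 2, 4]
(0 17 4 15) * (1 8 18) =(0 17 4 15)(1 8 18) =[17, 8, 2, 3, 15, 5, 6, 7, 18, 9, 10, 11, 12, 13, 14, 0, 16, 4, 1]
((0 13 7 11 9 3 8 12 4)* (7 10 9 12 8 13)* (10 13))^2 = (13)(0 11 4 7 12)(3 9 10) = [11, 1, 2, 9, 7, 5, 6, 12, 8, 10, 3, 4, 0, 13]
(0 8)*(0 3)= (0 8 3)= [8, 1, 2, 0, 4, 5, 6, 7, 3]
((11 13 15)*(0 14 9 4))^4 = (11 13 15) = [0, 1, 2, 3, 4, 5, 6, 7, 8, 9, 10, 13, 12, 15, 14, 11]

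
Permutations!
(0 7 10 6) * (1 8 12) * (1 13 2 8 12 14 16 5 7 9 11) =(0 9 11 1 12 13 2 8 14 16 5 7 10 6) =[9, 12, 8, 3, 4, 7, 0, 10, 14, 11, 6, 1, 13, 2, 16, 15, 5]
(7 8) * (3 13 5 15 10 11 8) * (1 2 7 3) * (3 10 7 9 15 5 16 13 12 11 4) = (1 2 9 15 7)(3 12 11 8 10 4)(13 16) = [0, 2, 9, 12, 3, 5, 6, 1, 10, 15, 4, 8, 11, 16, 14, 7, 13]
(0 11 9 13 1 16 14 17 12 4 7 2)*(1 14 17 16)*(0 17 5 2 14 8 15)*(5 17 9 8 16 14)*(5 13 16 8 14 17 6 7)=(0 11 14 17 12 4 5 2 9 16 6 7 13 8 15)=[11, 1, 9, 3, 5, 2, 7, 13, 15, 16, 10, 14, 4, 8, 17, 0, 6, 12]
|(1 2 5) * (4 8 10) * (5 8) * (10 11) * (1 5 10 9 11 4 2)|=4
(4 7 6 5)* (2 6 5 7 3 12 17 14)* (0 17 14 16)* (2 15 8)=(0 17 16)(2 6 7 5 4 3 12 14 15 8)=[17, 1, 6, 12, 3, 4, 7, 5, 2, 9, 10, 11, 14, 13, 15, 8, 0, 16]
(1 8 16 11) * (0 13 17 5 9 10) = (0 13 17 5 9 10)(1 8 16 11) = [13, 8, 2, 3, 4, 9, 6, 7, 16, 10, 0, 1, 12, 17, 14, 15, 11, 5]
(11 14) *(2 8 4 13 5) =(2 8 4 13 5)(11 14) =[0, 1, 8, 3, 13, 2, 6, 7, 4, 9, 10, 14, 12, 5, 11]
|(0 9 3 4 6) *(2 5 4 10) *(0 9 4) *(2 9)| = |(0 4 6 2 5)(3 10 9)| = 15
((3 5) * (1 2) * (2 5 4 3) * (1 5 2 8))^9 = (1 2 5 8)(3 4) = [0, 2, 5, 4, 3, 8, 6, 7, 1]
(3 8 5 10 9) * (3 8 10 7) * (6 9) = (3 10 6 9 8 5 7) = [0, 1, 2, 10, 4, 7, 9, 3, 5, 8, 6]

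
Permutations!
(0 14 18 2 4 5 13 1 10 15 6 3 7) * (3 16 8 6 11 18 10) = (0 14 10 15 11 18 2 4 5 13 1 3 7)(6 16 8) = [14, 3, 4, 7, 5, 13, 16, 0, 6, 9, 15, 18, 12, 1, 10, 11, 8, 17, 2]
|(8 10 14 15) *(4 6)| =|(4 6)(8 10 14 15)| =4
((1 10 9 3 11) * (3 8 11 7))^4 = [0, 11, 2, 3, 4, 5, 6, 7, 9, 10, 1, 8] = (1 11 8 9 10)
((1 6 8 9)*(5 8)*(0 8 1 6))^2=(0 9 5)(1 8 6)=[9, 8, 2, 3, 4, 0, 1, 7, 6, 5]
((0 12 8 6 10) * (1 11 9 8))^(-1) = [10, 12, 2, 3, 4, 5, 8, 7, 9, 11, 6, 1, 0] = (0 10 6 8 9 11 1 12)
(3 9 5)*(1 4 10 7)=(1 4 10 7)(3 9 5)=[0, 4, 2, 9, 10, 3, 6, 1, 8, 5, 7]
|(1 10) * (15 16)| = 2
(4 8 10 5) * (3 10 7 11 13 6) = (3 10 5 4 8 7 11 13 6) = [0, 1, 2, 10, 8, 4, 3, 11, 7, 9, 5, 13, 12, 6]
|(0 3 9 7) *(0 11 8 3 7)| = 6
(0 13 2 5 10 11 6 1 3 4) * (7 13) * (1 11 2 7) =(0 1 3 4)(2 5 10)(6 11)(7 13) =[1, 3, 5, 4, 0, 10, 11, 13, 8, 9, 2, 6, 12, 7]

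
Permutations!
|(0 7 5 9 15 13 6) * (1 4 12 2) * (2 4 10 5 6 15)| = 30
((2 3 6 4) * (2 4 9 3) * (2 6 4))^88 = (2 3 6 4 9) = [0, 1, 3, 6, 9, 5, 4, 7, 8, 2]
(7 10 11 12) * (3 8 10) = [0, 1, 2, 8, 4, 5, 6, 3, 10, 9, 11, 12, 7] = (3 8 10 11 12 7)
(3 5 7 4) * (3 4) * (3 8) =(3 5 7 8) =[0, 1, 2, 5, 4, 7, 6, 8, 3]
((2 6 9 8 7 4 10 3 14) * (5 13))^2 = (2 9 7 10 14 6 8 4 3) = [0, 1, 9, 2, 3, 5, 8, 10, 4, 7, 14, 11, 12, 13, 6]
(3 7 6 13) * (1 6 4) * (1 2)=(1 6 13 3 7 4 2)=[0, 6, 1, 7, 2, 5, 13, 4, 8, 9, 10, 11, 12, 3]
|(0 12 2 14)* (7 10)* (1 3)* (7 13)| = |(0 12 2 14)(1 3)(7 10 13)| = 12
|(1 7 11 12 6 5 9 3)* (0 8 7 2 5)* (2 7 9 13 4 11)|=13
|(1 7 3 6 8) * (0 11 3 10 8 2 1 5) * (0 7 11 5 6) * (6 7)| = 21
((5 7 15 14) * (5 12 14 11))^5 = (5 7 15 11)(12 14) = [0, 1, 2, 3, 4, 7, 6, 15, 8, 9, 10, 5, 14, 13, 12, 11]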